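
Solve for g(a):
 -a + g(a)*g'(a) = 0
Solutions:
 g(a) = -sqrt(C1 + a^2)
 g(a) = sqrt(C1 + a^2)


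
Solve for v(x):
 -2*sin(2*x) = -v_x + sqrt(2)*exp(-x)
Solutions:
 v(x) = C1 - cos(2*x) - sqrt(2)*exp(-x)


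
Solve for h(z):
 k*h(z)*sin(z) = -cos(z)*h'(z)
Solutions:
 h(z) = C1*exp(k*log(cos(z)))


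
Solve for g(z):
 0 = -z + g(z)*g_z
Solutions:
 g(z) = -sqrt(C1 + z^2)
 g(z) = sqrt(C1 + z^2)


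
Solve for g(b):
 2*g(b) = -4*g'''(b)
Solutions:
 g(b) = C3*exp(-2^(2/3)*b/2) + (C1*sin(2^(2/3)*sqrt(3)*b/4) + C2*cos(2^(2/3)*sqrt(3)*b/4))*exp(2^(2/3)*b/4)


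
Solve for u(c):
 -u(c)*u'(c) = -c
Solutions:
 u(c) = -sqrt(C1 + c^2)
 u(c) = sqrt(C1 + c^2)


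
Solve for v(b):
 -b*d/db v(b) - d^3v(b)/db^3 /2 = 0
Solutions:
 v(b) = C1 + Integral(C2*airyai(-2^(1/3)*b) + C3*airybi(-2^(1/3)*b), b)


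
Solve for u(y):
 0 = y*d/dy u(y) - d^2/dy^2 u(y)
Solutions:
 u(y) = C1 + C2*erfi(sqrt(2)*y/2)


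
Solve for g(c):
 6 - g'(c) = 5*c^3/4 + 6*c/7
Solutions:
 g(c) = C1 - 5*c^4/16 - 3*c^2/7 + 6*c


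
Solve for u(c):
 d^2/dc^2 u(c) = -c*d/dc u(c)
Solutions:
 u(c) = C1 + C2*erf(sqrt(2)*c/2)


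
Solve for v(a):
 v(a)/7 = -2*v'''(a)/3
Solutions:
 v(a) = C3*exp(-14^(2/3)*3^(1/3)*a/14) + (C1*sin(14^(2/3)*3^(5/6)*a/28) + C2*cos(14^(2/3)*3^(5/6)*a/28))*exp(14^(2/3)*3^(1/3)*a/28)


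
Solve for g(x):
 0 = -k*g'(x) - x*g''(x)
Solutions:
 g(x) = C1 + x^(1 - re(k))*(C2*sin(log(x)*Abs(im(k))) + C3*cos(log(x)*im(k)))


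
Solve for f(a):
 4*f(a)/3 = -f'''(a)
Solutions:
 f(a) = C3*exp(-6^(2/3)*a/3) + (C1*sin(2^(2/3)*3^(1/6)*a/2) + C2*cos(2^(2/3)*3^(1/6)*a/2))*exp(6^(2/3)*a/6)


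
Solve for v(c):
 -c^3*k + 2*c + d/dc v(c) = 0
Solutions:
 v(c) = C1 + c^4*k/4 - c^2


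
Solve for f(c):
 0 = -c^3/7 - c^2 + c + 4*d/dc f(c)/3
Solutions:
 f(c) = C1 + 3*c^4/112 + c^3/4 - 3*c^2/8


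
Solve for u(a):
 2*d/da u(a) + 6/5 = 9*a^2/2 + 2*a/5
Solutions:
 u(a) = C1 + 3*a^3/4 + a^2/10 - 3*a/5


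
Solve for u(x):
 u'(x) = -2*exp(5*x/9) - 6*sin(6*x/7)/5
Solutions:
 u(x) = C1 - 18*exp(5*x/9)/5 + 7*cos(6*x/7)/5


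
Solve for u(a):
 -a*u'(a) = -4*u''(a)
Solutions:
 u(a) = C1 + C2*erfi(sqrt(2)*a/4)


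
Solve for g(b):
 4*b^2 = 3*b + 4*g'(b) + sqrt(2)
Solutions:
 g(b) = C1 + b^3/3 - 3*b^2/8 - sqrt(2)*b/4


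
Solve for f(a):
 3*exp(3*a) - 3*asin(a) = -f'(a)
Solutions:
 f(a) = C1 + 3*a*asin(a) + 3*sqrt(1 - a^2) - exp(3*a)


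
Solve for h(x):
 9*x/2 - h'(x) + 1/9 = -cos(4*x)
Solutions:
 h(x) = C1 + 9*x^2/4 + x/9 + sin(4*x)/4


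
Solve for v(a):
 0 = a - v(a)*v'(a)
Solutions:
 v(a) = -sqrt(C1 + a^2)
 v(a) = sqrt(C1 + a^2)


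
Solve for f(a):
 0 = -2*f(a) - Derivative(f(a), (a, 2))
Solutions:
 f(a) = C1*sin(sqrt(2)*a) + C2*cos(sqrt(2)*a)


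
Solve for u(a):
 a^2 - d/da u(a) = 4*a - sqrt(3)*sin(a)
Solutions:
 u(a) = C1 + a^3/3 - 2*a^2 - sqrt(3)*cos(a)


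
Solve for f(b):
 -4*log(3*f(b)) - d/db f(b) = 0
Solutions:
 Integral(1/(log(_y) + log(3)), (_y, f(b)))/4 = C1 - b


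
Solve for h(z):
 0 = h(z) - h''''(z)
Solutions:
 h(z) = C1*exp(-z) + C2*exp(z) + C3*sin(z) + C4*cos(z)


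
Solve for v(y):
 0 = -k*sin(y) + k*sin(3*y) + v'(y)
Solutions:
 v(y) = C1 - k*cos(y) + k*cos(3*y)/3


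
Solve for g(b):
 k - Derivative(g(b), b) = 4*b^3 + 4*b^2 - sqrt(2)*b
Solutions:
 g(b) = C1 - b^4 - 4*b^3/3 + sqrt(2)*b^2/2 + b*k


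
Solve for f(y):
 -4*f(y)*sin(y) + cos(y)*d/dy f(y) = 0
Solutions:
 f(y) = C1/cos(y)^4


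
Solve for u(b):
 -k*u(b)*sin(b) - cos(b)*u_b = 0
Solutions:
 u(b) = C1*exp(k*log(cos(b)))


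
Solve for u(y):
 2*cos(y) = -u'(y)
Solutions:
 u(y) = C1 - 2*sin(y)


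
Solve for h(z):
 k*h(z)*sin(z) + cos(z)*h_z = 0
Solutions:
 h(z) = C1*exp(k*log(cos(z)))


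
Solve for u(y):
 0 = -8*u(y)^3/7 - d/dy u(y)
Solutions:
 u(y) = -sqrt(14)*sqrt(-1/(C1 - 8*y))/2
 u(y) = sqrt(14)*sqrt(-1/(C1 - 8*y))/2


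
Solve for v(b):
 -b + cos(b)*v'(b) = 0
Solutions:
 v(b) = C1 + Integral(b/cos(b), b)


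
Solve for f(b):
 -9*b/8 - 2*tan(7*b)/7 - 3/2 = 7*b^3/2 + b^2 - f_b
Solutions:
 f(b) = C1 + 7*b^4/8 + b^3/3 + 9*b^2/16 + 3*b/2 - 2*log(cos(7*b))/49


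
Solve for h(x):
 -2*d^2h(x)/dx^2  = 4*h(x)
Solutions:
 h(x) = C1*sin(sqrt(2)*x) + C2*cos(sqrt(2)*x)


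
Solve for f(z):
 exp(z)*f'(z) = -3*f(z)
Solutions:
 f(z) = C1*exp(3*exp(-z))


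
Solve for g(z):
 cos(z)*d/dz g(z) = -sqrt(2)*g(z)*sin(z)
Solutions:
 g(z) = C1*cos(z)^(sqrt(2))


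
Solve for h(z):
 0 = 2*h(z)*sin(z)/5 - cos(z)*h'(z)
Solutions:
 h(z) = C1/cos(z)^(2/5)


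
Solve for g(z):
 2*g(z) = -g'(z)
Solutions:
 g(z) = C1*exp(-2*z)


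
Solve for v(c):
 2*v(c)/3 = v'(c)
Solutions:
 v(c) = C1*exp(2*c/3)


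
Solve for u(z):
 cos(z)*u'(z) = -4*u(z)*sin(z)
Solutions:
 u(z) = C1*cos(z)^4


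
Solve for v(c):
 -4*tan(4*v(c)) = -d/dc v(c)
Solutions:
 v(c) = -asin(C1*exp(16*c))/4 + pi/4
 v(c) = asin(C1*exp(16*c))/4


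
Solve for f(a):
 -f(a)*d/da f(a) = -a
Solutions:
 f(a) = -sqrt(C1 + a^2)
 f(a) = sqrt(C1 + a^2)


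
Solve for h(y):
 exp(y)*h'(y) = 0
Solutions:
 h(y) = C1


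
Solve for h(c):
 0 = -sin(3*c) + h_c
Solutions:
 h(c) = C1 - cos(3*c)/3


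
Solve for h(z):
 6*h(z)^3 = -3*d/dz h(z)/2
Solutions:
 h(z) = -sqrt(2)*sqrt(-1/(C1 - 4*z))/2
 h(z) = sqrt(2)*sqrt(-1/(C1 - 4*z))/2


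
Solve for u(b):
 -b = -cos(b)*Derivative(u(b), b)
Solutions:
 u(b) = C1 + Integral(b/cos(b), b)


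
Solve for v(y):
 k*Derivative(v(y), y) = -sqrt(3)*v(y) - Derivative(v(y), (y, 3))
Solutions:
 v(y) = C1*exp(2^(1/3)*y*(2*k/((-sqrt(3) + 3*I)*(sqrt(4*k^3 + 81) + 9)^(1/3)) + 2^(1/3)*sqrt(3)*(sqrt(4*k^3 + 81) + 9)^(1/3)/12 - 2^(1/3)*I*(sqrt(4*k^3 + 81) + 9)^(1/3)/4)) + C2*exp(2^(1/3)*y*(-2*k/((sqrt(3) + 3*I)*(sqrt(4*k^3 + 81) + 9)^(1/3)) + 2^(1/3)*sqrt(3)*(sqrt(4*k^3 + 81) + 9)^(1/3)/12 + 2^(1/3)*I*(sqrt(4*k^3 + 81) + 9)^(1/3)/4)) + C3*exp(2^(1/3)*sqrt(3)*y*(2*k/(sqrt(4*k^3 + 81) + 9)^(1/3) - 2^(1/3)*(sqrt(4*k^3 + 81) + 9)^(1/3))/6)


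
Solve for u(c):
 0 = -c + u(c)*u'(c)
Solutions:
 u(c) = -sqrt(C1 + c^2)
 u(c) = sqrt(C1 + c^2)


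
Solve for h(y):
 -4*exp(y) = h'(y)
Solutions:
 h(y) = C1 - 4*exp(y)


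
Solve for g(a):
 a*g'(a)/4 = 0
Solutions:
 g(a) = C1


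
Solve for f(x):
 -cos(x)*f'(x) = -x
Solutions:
 f(x) = C1 + Integral(x/cos(x), x)


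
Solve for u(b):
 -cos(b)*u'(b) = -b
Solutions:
 u(b) = C1 + Integral(b/cos(b), b)


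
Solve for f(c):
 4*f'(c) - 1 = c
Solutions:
 f(c) = C1 + c^2/8 + c/4


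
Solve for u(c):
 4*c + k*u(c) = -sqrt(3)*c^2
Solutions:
 u(c) = c*(-sqrt(3)*c - 4)/k


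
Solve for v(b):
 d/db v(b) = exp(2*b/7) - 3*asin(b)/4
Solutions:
 v(b) = C1 - 3*b*asin(b)/4 - 3*sqrt(1 - b^2)/4 + 7*exp(2*b/7)/2


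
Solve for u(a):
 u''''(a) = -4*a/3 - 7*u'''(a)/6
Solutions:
 u(a) = C1 + C2*a + C3*a^2 + C4*exp(-7*a/6) - a^4/21 + 8*a^3/49


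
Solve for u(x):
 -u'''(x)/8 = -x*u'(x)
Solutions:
 u(x) = C1 + Integral(C2*airyai(2*x) + C3*airybi(2*x), x)


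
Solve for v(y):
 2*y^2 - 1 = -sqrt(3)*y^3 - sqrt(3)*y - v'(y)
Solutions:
 v(y) = C1 - sqrt(3)*y^4/4 - 2*y^3/3 - sqrt(3)*y^2/2 + y


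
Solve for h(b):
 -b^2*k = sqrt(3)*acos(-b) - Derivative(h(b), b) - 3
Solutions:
 h(b) = C1 + b^3*k/3 - 3*b + sqrt(3)*(b*acos(-b) + sqrt(1 - b^2))


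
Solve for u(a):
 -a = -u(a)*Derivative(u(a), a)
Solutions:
 u(a) = -sqrt(C1 + a^2)
 u(a) = sqrt(C1 + a^2)


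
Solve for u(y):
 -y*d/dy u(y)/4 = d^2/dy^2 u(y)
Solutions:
 u(y) = C1 + C2*erf(sqrt(2)*y/4)


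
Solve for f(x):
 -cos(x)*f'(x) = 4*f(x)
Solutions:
 f(x) = C1*(sin(x)^2 - 2*sin(x) + 1)/(sin(x)^2 + 2*sin(x) + 1)


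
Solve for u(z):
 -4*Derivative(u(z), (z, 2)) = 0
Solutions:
 u(z) = C1 + C2*z


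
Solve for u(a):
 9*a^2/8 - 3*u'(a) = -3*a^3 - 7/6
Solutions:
 u(a) = C1 + a^4/4 + a^3/8 + 7*a/18


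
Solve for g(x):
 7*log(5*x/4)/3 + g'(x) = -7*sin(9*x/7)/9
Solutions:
 g(x) = C1 - 7*x*log(x)/3 - 3*x*log(5) + 2*x*log(10)/3 + 7*x/3 + 4*x*log(2) + 49*cos(9*x/7)/81


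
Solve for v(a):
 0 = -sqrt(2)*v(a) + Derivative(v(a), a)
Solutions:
 v(a) = C1*exp(sqrt(2)*a)


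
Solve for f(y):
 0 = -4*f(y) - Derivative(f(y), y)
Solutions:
 f(y) = C1*exp(-4*y)


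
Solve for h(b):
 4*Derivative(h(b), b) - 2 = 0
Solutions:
 h(b) = C1 + b/2


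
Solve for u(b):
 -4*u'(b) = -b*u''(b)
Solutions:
 u(b) = C1 + C2*b^5


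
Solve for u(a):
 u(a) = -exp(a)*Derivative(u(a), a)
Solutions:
 u(a) = C1*exp(exp(-a))


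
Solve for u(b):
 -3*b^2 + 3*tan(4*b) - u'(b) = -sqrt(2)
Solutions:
 u(b) = C1 - b^3 + sqrt(2)*b - 3*log(cos(4*b))/4


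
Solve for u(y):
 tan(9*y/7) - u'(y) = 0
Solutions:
 u(y) = C1 - 7*log(cos(9*y/7))/9


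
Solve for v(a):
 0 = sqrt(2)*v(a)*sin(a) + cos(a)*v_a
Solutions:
 v(a) = C1*cos(a)^(sqrt(2))


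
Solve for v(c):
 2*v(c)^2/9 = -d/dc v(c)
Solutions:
 v(c) = 9/(C1 + 2*c)


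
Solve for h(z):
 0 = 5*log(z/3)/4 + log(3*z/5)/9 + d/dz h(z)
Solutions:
 h(z) = C1 - 49*z*log(z)/36 + z*log(5)/9 + 41*z*log(3)/36 + 49*z/36


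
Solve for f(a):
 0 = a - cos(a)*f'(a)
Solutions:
 f(a) = C1 + Integral(a/cos(a), a)


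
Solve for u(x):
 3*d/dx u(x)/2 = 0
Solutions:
 u(x) = C1


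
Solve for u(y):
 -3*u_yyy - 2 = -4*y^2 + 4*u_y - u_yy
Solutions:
 u(y) = C1 + y^3/3 + y^2/4 - 15*y/8 + (C2*sin(sqrt(47)*y/6) + C3*cos(sqrt(47)*y/6))*exp(y/6)


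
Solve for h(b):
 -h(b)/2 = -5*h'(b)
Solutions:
 h(b) = C1*exp(b/10)


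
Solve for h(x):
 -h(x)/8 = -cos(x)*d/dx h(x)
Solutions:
 h(x) = C1*(sin(x) + 1)^(1/16)/(sin(x) - 1)^(1/16)


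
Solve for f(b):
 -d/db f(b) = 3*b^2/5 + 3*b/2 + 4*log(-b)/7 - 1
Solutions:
 f(b) = C1 - b^3/5 - 3*b^2/4 - 4*b*log(-b)/7 + 11*b/7


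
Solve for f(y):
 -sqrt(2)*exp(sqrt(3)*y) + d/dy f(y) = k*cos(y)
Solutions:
 f(y) = C1 + k*sin(y) + sqrt(6)*exp(sqrt(3)*y)/3


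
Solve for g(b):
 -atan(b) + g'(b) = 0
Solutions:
 g(b) = C1 + b*atan(b) - log(b^2 + 1)/2


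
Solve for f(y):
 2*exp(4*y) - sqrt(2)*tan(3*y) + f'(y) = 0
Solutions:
 f(y) = C1 - exp(4*y)/2 - sqrt(2)*log(cos(3*y))/3


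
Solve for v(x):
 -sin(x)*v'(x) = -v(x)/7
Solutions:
 v(x) = C1*(cos(x) - 1)^(1/14)/(cos(x) + 1)^(1/14)


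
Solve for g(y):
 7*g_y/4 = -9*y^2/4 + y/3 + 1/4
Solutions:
 g(y) = C1 - 3*y^3/7 + 2*y^2/21 + y/7


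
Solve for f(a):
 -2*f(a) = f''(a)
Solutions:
 f(a) = C1*sin(sqrt(2)*a) + C2*cos(sqrt(2)*a)


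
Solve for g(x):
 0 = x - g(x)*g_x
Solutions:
 g(x) = -sqrt(C1 + x^2)
 g(x) = sqrt(C1 + x^2)


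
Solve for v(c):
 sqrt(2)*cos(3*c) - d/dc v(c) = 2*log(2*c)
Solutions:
 v(c) = C1 - 2*c*log(c) - 2*c*log(2) + 2*c + sqrt(2)*sin(3*c)/3


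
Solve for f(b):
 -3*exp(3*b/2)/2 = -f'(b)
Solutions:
 f(b) = C1 + exp(3*b/2)


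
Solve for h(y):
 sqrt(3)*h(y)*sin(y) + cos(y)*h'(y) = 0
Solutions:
 h(y) = C1*cos(y)^(sqrt(3))


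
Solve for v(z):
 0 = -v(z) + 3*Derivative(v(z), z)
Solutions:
 v(z) = C1*exp(z/3)


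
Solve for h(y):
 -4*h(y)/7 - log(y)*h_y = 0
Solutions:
 h(y) = C1*exp(-4*li(y)/7)


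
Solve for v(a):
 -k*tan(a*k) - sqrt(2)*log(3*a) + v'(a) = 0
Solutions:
 v(a) = C1 + sqrt(2)*a*(log(a) - 1) + sqrt(2)*a*log(3) + k*Piecewise((-log(cos(a*k))/k, Ne(k, 0)), (0, True))


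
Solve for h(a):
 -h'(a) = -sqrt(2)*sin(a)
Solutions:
 h(a) = C1 - sqrt(2)*cos(a)


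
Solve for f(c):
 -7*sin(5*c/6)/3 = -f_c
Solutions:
 f(c) = C1 - 14*cos(5*c/6)/5


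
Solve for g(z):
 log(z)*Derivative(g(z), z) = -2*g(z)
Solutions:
 g(z) = C1*exp(-2*li(z))


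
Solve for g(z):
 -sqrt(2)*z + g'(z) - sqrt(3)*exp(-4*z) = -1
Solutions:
 g(z) = C1 + sqrt(2)*z^2/2 - z - sqrt(3)*exp(-4*z)/4


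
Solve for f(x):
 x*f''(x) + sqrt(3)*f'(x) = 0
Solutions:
 f(x) = C1 + C2*x^(1 - sqrt(3))


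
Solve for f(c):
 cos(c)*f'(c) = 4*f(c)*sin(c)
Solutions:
 f(c) = C1/cos(c)^4


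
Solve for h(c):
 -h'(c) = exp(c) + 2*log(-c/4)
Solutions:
 h(c) = C1 - 2*c*log(-c) + 2*c*(1 + 2*log(2)) - exp(c)


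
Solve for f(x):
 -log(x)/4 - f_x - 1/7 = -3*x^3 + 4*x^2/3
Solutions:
 f(x) = C1 + 3*x^4/4 - 4*x^3/9 - x*log(x)/4 + 3*x/28


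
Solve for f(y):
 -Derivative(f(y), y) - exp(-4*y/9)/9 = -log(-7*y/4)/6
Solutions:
 f(y) = C1 + y*log(-y)/6 + y*(-2*log(2) - 1 + log(7))/6 + exp(-4*y/9)/4


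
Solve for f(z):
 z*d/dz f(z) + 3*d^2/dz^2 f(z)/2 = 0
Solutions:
 f(z) = C1 + C2*erf(sqrt(3)*z/3)


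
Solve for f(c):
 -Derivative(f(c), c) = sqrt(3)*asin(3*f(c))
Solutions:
 Integral(1/asin(3*_y), (_y, f(c))) = C1 - sqrt(3)*c


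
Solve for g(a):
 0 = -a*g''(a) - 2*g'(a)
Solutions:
 g(a) = C1 + C2/a


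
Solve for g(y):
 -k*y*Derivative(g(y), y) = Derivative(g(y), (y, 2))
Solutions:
 g(y) = Piecewise((-sqrt(2)*sqrt(pi)*C1*erf(sqrt(2)*sqrt(k)*y/2)/(2*sqrt(k)) - C2, (k > 0) | (k < 0)), (-C1*y - C2, True))


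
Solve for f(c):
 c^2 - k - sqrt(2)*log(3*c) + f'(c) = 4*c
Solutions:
 f(c) = C1 - c^3/3 + 2*c^2 + c*k + sqrt(2)*c*log(c) - sqrt(2)*c + sqrt(2)*c*log(3)


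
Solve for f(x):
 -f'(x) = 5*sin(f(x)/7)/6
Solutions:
 5*x/6 + 7*log(cos(f(x)/7) - 1)/2 - 7*log(cos(f(x)/7) + 1)/2 = C1


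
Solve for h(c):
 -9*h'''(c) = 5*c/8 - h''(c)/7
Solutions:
 h(c) = C1 + C2*c + C3*exp(c/63) + 35*c^3/48 + 2205*c^2/16


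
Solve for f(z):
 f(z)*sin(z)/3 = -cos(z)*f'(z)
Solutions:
 f(z) = C1*cos(z)^(1/3)


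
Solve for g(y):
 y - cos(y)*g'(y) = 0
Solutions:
 g(y) = C1 + Integral(y/cos(y), y)


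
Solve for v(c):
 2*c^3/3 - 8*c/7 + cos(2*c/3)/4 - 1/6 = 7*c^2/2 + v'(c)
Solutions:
 v(c) = C1 + c^4/6 - 7*c^3/6 - 4*c^2/7 - c/6 + 3*sin(2*c/3)/8


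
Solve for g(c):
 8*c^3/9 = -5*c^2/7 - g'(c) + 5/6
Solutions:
 g(c) = C1 - 2*c^4/9 - 5*c^3/21 + 5*c/6


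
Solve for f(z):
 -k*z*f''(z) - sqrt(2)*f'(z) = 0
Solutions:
 f(z) = C1 + z^(((re(k) - sqrt(2))*re(k) + im(k)^2)/(re(k)^2 + im(k)^2))*(C2*sin(sqrt(2)*log(z)*Abs(im(k))/(re(k)^2 + im(k)^2)) + C3*cos(sqrt(2)*log(z)*im(k)/(re(k)^2 + im(k)^2)))


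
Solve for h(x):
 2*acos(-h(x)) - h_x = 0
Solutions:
 Integral(1/acos(-_y), (_y, h(x))) = C1 + 2*x


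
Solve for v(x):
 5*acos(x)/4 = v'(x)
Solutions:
 v(x) = C1 + 5*x*acos(x)/4 - 5*sqrt(1 - x^2)/4


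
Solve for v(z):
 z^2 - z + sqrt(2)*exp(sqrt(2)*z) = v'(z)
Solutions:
 v(z) = C1 + z^3/3 - z^2/2 + exp(sqrt(2)*z)


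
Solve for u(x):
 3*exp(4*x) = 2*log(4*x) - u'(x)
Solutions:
 u(x) = C1 + 2*x*log(x) + 2*x*(-1 + 2*log(2)) - 3*exp(4*x)/4


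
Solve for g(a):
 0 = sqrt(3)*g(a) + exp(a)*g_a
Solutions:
 g(a) = C1*exp(sqrt(3)*exp(-a))


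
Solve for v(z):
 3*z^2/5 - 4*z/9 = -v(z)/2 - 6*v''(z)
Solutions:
 v(z) = C1*sin(sqrt(3)*z/6) + C2*cos(sqrt(3)*z/6) - 6*z^2/5 + 8*z/9 + 144/5


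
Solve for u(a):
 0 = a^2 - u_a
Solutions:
 u(a) = C1 + a^3/3


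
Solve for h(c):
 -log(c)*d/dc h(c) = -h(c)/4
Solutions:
 h(c) = C1*exp(li(c)/4)


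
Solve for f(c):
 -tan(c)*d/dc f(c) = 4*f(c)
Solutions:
 f(c) = C1/sin(c)^4


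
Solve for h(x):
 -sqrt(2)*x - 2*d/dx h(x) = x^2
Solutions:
 h(x) = C1 - x^3/6 - sqrt(2)*x^2/4


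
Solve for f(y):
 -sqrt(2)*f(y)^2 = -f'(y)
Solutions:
 f(y) = -1/(C1 + sqrt(2)*y)


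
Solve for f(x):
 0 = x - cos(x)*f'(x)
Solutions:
 f(x) = C1 + Integral(x/cos(x), x)


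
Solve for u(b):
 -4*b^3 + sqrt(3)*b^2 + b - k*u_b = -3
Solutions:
 u(b) = C1 - b^4/k + sqrt(3)*b^3/(3*k) + b^2/(2*k) + 3*b/k


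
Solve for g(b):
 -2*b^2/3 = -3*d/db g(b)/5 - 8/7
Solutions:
 g(b) = C1 + 10*b^3/27 - 40*b/21


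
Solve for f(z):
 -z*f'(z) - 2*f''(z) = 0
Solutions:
 f(z) = C1 + C2*erf(z/2)


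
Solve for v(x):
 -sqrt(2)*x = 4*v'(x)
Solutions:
 v(x) = C1 - sqrt(2)*x^2/8


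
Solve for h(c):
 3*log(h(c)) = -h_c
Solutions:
 li(h(c)) = C1 - 3*c


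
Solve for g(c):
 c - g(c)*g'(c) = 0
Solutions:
 g(c) = -sqrt(C1 + c^2)
 g(c) = sqrt(C1 + c^2)


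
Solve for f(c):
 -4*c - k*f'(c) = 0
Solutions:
 f(c) = C1 - 2*c^2/k


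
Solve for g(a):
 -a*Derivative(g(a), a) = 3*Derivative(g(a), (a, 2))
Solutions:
 g(a) = C1 + C2*erf(sqrt(6)*a/6)


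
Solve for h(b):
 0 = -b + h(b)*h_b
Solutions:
 h(b) = -sqrt(C1 + b^2)
 h(b) = sqrt(C1 + b^2)


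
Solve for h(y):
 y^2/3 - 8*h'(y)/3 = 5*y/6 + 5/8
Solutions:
 h(y) = C1 + y^3/24 - 5*y^2/32 - 15*y/64


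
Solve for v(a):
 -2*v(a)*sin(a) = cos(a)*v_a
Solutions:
 v(a) = C1*cos(a)^2


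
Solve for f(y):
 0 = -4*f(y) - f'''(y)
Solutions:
 f(y) = C3*exp(-2^(2/3)*y) + (C1*sin(2^(2/3)*sqrt(3)*y/2) + C2*cos(2^(2/3)*sqrt(3)*y/2))*exp(2^(2/3)*y/2)


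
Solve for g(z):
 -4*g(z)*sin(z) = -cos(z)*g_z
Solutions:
 g(z) = C1/cos(z)^4


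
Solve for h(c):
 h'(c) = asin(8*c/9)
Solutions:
 h(c) = C1 + c*asin(8*c/9) + sqrt(81 - 64*c^2)/8


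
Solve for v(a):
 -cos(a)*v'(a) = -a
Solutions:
 v(a) = C1 + Integral(a/cos(a), a)


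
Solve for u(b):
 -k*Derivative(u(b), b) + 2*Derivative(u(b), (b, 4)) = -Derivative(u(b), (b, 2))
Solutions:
 u(b) = C1 + C2*exp(b*(6^(1/3)*(-9*k + sqrt(3)*sqrt(27*k^2 + 2))^(1/3)/12 - 2^(1/3)*3^(5/6)*I*(-9*k + sqrt(3)*sqrt(27*k^2 + 2))^(1/3)/12 + 2/((-6^(1/3) + 2^(1/3)*3^(5/6)*I)*(-9*k + sqrt(3)*sqrt(27*k^2 + 2))^(1/3)))) + C3*exp(b*(6^(1/3)*(-9*k + sqrt(3)*sqrt(27*k^2 + 2))^(1/3)/12 + 2^(1/3)*3^(5/6)*I*(-9*k + sqrt(3)*sqrt(27*k^2 + 2))^(1/3)/12 - 2/((6^(1/3) + 2^(1/3)*3^(5/6)*I)*(-9*k + sqrt(3)*sqrt(27*k^2 + 2))^(1/3)))) + C4*exp(6^(1/3)*b*(-(-9*k + sqrt(3)*sqrt(27*k^2 + 2))^(1/3) + 6^(1/3)/(-9*k + sqrt(3)*sqrt(27*k^2 + 2))^(1/3))/6)


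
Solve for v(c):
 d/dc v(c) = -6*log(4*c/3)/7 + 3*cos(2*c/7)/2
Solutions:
 v(c) = C1 - 6*c*log(c)/7 - 12*c*log(2)/7 + 6*c/7 + 6*c*log(3)/7 + 21*sin(2*c/7)/4


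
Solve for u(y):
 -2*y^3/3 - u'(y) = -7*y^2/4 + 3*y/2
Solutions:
 u(y) = C1 - y^4/6 + 7*y^3/12 - 3*y^2/4


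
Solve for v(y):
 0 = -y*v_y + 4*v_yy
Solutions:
 v(y) = C1 + C2*erfi(sqrt(2)*y/4)


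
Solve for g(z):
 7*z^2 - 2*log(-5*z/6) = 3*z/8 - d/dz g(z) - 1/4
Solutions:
 g(z) = C1 - 7*z^3/3 + 3*z^2/16 + 2*z*log(-z) + z*(-2*log(6) - 9/4 + 2*log(5))


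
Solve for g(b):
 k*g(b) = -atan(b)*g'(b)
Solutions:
 g(b) = C1*exp(-k*Integral(1/atan(b), b))


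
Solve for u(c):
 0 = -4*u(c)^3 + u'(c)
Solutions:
 u(c) = -sqrt(2)*sqrt(-1/(C1 + 4*c))/2
 u(c) = sqrt(2)*sqrt(-1/(C1 + 4*c))/2


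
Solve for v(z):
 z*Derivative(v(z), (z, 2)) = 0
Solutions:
 v(z) = C1 + C2*z


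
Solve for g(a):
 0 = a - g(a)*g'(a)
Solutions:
 g(a) = -sqrt(C1 + a^2)
 g(a) = sqrt(C1 + a^2)


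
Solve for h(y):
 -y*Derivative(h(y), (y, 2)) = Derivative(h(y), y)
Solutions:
 h(y) = C1 + C2*log(y)


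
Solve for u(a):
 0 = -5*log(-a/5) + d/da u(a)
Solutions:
 u(a) = C1 + 5*a*log(-a) + 5*a*(-log(5) - 1)


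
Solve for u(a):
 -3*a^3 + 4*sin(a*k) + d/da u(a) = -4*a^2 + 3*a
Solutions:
 u(a) = C1 + 3*a^4/4 - 4*a^3/3 + 3*a^2/2 + 4*cos(a*k)/k


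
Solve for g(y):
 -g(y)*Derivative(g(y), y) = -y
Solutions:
 g(y) = -sqrt(C1 + y^2)
 g(y) = sqrt(C1 + y^2)


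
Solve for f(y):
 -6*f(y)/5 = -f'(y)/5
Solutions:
 f(y) = C1*exp(6*y)


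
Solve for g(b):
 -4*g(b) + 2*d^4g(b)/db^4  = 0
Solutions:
 g(b) = C1*exp(-2^(1/4)*b) + C2*exp(2^(1/4)*b) + C3*sin(2^(1/4)*b) + C4*cos(2^(1/4)*b)


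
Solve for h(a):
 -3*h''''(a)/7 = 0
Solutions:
 h(a) = C1 + C2*a + C3*a^2 + C4*a^3


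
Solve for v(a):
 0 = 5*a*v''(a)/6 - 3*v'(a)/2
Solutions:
 v(a) = C1 + C2*a^(14/5)


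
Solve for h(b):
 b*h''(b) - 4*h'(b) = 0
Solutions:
 h(b) = C1 + C2*b^5


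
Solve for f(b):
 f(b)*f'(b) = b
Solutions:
 f(b) = -sqrt(C1 + b^2)
 f(b) = sqrt(C1 + b^2)


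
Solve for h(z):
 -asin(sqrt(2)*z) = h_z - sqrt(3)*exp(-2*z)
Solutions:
 h(z) = C1 - z*asin(sqrt(2)*z) - sqrt(2)*sqrt(1 - 2*z^2)/2 - sqrt(3)*exp(-2*z)/2


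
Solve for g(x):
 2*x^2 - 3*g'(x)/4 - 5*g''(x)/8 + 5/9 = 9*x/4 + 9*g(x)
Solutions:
 g(x) = 2*x^2/9 - 31*x/108 + (C1*sin(3*sqrt(39)*x/5) + C2*cos(3*sqrt(39)*x/5))*exp(-3*x/5) + 71/1296


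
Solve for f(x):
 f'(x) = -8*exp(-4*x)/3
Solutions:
 f(x) = C1 + 2*exp(-4*x)/3


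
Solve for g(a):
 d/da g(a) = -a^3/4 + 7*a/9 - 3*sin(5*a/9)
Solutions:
 g(a) = C1 - a^4/16 + 7*a^2/18 + 27*cos(5*a/9)/5


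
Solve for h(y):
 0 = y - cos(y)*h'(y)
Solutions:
 h(y) = C1 + Integral(y/cos(y), y)


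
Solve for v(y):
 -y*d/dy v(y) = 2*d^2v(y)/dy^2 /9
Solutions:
 v(y) = C1 + C2*erf(3*y/2)


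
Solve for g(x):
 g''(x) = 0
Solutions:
 g(x) = C1 + C2*x


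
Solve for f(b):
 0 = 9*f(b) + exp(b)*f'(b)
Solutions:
 f(b) = C1*exp(9*exp(-b))


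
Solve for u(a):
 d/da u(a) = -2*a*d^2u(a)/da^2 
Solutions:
 u(a) = C1 + C2*sqrt(a)


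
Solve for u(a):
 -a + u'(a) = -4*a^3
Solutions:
 u(a) = C1 - a^4 + a^2/2


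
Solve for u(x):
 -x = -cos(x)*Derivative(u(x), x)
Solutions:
 u(x) = C1 + Integral(x/cos(x), x)


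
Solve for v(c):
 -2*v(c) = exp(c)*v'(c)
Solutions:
 v(c) = C1*exp(2*exp(-c))


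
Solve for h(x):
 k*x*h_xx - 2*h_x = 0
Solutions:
 h(x) = C1 + x^(((re(k) + 2)*re(k) + im(k)^2)/(re(k)^2 + im(k)^2))*(C2*sin(2*log(x)*Abs(im(k))/(re(k)^2 + im(k)^2)) + C3*cos(2*log(x)*im(k)/(re(k)^2 + im(k)^2)))


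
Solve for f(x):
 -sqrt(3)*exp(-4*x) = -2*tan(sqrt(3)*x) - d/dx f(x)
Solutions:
 f(x) = C1 - sqrt(3)*log(tan(sqrt(3)*x)^2 + 1)/3 - sqrt(3)*exp(-4*x)/4


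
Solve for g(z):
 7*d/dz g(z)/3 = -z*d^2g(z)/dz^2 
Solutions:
 g(z) = C1 + C2/z^(4/3)


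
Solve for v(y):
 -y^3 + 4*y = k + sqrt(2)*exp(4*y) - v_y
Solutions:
 v(y) = C1 + k*y + y^4/4 - 2*y^2 + sqrt(2)*exp(4*y)/4


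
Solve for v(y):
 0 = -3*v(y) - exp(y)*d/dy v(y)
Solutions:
 v(y) = C1*exp(3*exp(-y))


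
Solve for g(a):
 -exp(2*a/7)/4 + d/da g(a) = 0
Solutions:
 g(a) = C1 + 7*exp(2*a/7)/8


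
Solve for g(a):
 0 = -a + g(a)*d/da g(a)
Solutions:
 g(a) = -sqrt(C1 + a^2)
 g(a) = sqrt(C1 + a^2)


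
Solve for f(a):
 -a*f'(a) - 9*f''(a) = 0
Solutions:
 f(a) = C1 + C2*erf(sqrt(2)*a/6)


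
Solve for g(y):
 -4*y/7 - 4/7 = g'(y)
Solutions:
 g(y) = C1 - 2*y^2/7 - 4*y/7


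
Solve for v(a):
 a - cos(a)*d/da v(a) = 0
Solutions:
 v(a) = C1 + Integral(a/cos(a), a)


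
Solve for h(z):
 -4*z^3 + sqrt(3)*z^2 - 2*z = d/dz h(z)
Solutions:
 h(z) = C1 - z^4 + sqrt(3)*z^3/3 - z^2


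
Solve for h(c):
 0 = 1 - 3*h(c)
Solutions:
 h(c) = 1/3


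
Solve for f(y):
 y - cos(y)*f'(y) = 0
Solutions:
 f(y) = C1 + Integral(y/cos(y), y)


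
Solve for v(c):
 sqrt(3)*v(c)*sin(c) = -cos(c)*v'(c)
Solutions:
 v(c) = C1*cos(c)^(sqrt(3))


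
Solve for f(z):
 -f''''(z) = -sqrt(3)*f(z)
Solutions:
 f(z) = C1*exp(-3^(1/8)*z) + C2*exp(3^(1/8)*z) + C3*sin(3^(1/8)*z) + C4*cos(3^(1/8)*z)


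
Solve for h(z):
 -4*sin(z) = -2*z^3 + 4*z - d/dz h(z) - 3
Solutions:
 h(z) = C1 - z^4/2 + 2*z^2 - 3*z - 4*cos(z)


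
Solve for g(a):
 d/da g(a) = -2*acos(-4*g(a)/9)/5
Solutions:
 Integral(1/acos(-4*_y/9), (_y, g(a))) = C1 - 2*a/5


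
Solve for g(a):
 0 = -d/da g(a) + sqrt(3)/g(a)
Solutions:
 g(a) = -sqrt(C1 + 2*sqrt(3)*a)
 g(a) = sqrt(C1 + 2*sqrt(3)*a)


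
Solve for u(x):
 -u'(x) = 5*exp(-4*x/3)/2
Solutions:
 u(x) = C1 + 15*exp(-4*x/3)/8


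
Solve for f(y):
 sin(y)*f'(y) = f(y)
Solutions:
 f(y) = C1*sqrt(cos(y) - 1)/sqrt(cos(y) + 1)


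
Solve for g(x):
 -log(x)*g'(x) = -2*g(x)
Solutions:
 g(x) = C1*exp(2*li(x))


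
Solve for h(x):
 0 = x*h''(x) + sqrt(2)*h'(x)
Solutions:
 h(x) = C1 + C2*x^(1 - sqrt(2))


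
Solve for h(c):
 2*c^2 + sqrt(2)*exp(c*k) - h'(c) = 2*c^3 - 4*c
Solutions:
 h(c) = C1 - c^4/2 + 2*c^3/3 + 2*c^2 + sqrt(2)*exp(c*k)/k


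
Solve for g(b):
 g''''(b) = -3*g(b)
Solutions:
 g(b) = (C1*sin(sqrt(2)*3^(1/4)*b/2) + C2*cos(sqrt(2)*3^(1/4)*b/2))*exp(-sqrt(2)*3^(1/4)*b/2) + (C3*sin(sqrt(2)*3^(1/4)*b/2) + C4*cos(sqrt(2)*3^(1/4)*b/2))*exp(sqrt(2)*3^(1/4)*b/2)


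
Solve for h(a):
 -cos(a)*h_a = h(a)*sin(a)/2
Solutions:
 h(a) = C1*sqrt(cos(a))


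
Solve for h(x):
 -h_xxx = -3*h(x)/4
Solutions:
 h(x) = C3*exp(6^(1/3)*x/2) + (C1*sin(2^(1/3)*3^(5/6)*x/4) + C2*cos(2^(1/3)*3^(5/6)*x/4))*exp(-6^(1/3)*x/4)


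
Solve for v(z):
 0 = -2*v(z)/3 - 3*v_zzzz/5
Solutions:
 v(z) = (C1*sin(2^(3/4)*sqrt(3)*5^(1/4)*z/6) + C2*cos(2^(3/4)*sqrt(3)*5^(1/4)*z/6))*exp(-2^(3/4)*sqrt(3)*5^(1/4)*z/6) + (C3*sin(2^(3/4)*sqrt(3)*5^(1/4)*z/6) + C4*cos(2^(3/4)*sqrt(3)*5^(1/4)*z/6))*exp(2^(3/4)*sqrt(3)*5^(1/4)*z/6)


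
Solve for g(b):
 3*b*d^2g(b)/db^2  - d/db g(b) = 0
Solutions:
 g(b) = C1 + C2*b^(4/3)


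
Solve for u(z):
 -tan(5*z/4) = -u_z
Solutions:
 u(z) = C1 - 4*log(cos(5*z/4))/5


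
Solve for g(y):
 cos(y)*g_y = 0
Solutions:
 g(y) = C1


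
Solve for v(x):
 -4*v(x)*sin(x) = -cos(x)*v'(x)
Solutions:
 v(x) = C1/cos(x)^4


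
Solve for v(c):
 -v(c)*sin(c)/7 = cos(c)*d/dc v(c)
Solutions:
 v(c) = C1*cos(c)^(1/7)


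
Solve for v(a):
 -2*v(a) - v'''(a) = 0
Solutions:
 v(a) = C3*exp(-2^(1/3)*a) + (C1*sin(2^(1/3)*sqrt(3)*a/2) + C2*cos(2^(1/3)*sqrt(3)*a/2))*exp(2^(1/3)*a/2)


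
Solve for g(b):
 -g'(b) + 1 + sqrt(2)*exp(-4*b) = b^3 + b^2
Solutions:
 g(b) = C1 - b^4/4 - b^3/3 + b - sqrt(2)*exp(-4*b)/4


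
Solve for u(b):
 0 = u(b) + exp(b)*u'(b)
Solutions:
 u(b) = C1*exp(exp(-b))


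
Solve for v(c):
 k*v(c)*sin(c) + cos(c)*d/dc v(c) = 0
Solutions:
 v(c) = C1*exp(k*log(cos(c)))


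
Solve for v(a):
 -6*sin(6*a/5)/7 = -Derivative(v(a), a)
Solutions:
 v(a) = C1 - 5*cos(6*a/5)/7


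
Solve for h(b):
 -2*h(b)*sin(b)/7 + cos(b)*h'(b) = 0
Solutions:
 h(b) = C1/cos(b)^(2/7)


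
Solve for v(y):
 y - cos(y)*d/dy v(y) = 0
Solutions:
 v(y) = C1 + Integral(y/cos(y), y)


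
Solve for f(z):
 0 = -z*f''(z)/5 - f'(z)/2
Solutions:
 f(z) = C1 + C2/z^(3/2)


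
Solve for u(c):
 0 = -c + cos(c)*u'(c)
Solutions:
 u(c) = C1 + Integral(c/cos(c), c)


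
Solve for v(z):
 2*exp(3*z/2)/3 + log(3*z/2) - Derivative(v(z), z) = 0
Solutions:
 v(z) = C1 + z*log(z) + z*(-1 - log(2) + log(3)) + 4*exp(3*z/2)/9


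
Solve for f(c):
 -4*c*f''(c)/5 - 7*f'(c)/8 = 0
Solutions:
 f(c) = C1 + C2/c^(3/32)


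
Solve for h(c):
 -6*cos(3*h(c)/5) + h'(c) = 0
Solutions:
 -6*c - 5*log(sin(3*h(c)/5) - 1)/6 + 5*log(sin(3*h(c)/5) + 1)/6 = C1


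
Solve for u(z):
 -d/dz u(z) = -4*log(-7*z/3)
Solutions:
 u(z) = C1 + 4*z*log(-z) + 4*z*(-log(3) - 1 + log(7))


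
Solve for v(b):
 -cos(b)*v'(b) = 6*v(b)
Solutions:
 v(b) = C1*(sin(b)^3 - 3*sin(b)^2 + 3*sin(b) - 1)/(sin(b)^3 + 3*sin(b)^2 + 3*sin(b) + 1)


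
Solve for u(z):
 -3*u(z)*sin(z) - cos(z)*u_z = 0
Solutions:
 u(z) = C1*cos(z)^3


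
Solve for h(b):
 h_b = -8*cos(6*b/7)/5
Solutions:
 h(b) = C1 - 28*sin(6*b/7)/15


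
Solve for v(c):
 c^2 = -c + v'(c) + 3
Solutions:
 v(c) = C1 + c^3/3 + c^2/2 - 3*c


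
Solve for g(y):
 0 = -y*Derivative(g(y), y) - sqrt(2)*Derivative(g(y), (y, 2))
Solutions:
 g(y) = C1 + C2*erf(2^(1/4)*y/2)


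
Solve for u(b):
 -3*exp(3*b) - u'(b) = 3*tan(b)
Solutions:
 u(b) = C1 - exp(3*b) + 3*log(cos(b))


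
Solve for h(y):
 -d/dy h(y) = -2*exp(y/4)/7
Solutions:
 h(y) = C1 + 8*exp(y/4)/7


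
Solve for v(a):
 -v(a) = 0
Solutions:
 v(a) = 0


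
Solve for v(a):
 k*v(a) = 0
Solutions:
 v(a) = 0


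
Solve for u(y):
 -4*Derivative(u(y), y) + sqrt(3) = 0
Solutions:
 u(y) = C1 + sqrt(3)*y/4


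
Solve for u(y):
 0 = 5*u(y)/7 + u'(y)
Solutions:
 u(y) = C1*exp(-5*y/7)


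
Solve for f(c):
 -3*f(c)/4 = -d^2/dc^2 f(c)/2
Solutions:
 f(c) = C1*exp(-sqrt(6)*c/2) + C2*exp(sqrt(6)*c/2)


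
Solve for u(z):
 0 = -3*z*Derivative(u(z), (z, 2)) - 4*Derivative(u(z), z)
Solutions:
 u(z) = C1 + C2/z^(1/3)


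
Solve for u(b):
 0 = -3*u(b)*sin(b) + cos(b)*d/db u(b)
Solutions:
 u(b) = C1/cos(b)^3


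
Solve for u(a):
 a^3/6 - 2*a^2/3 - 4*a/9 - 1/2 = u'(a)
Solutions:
 u(a) = C1 + a^4/24 - 2*a^3/9 - 2*a^2/9 - a/2


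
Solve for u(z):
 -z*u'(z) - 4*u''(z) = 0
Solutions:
 u(z) = C1 + C2*erf(sqrt(2)*z/4)


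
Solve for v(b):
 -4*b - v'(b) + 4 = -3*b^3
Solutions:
 v(b) = C1 + 3*b^4/4 - 2*b^2 + 4*b


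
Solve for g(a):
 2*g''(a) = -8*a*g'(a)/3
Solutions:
 g(a) = C1 + C2*erf(sqrt(6)*a/3)


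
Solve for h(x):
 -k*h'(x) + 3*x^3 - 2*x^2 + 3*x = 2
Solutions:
 h(x) = C1 + 3*x^4/(4*k) - 2*x^3/(3*k) + 3*x^2/(2*k) - 2*x/k


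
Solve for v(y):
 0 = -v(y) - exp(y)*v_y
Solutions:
 v(y) = C1*exp(exp(-y))


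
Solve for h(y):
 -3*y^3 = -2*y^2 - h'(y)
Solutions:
 h(y) = C1 + 3*y^4/4 - 2*y^3/3


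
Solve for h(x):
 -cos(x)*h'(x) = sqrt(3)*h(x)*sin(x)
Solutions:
 h(x) = C1*cos(x)^(sqrt(3))


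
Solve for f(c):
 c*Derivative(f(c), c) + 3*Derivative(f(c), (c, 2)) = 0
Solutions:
 f(c) = C1 + C2*erf(sqrt(6)*c/6)


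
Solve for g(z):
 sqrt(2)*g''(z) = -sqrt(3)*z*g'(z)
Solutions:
 g(z) = C1 + C2*erf(6^(1/4)*z/2)


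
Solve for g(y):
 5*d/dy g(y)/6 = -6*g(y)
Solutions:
 g(y) = C1*exp(-36*y/5)


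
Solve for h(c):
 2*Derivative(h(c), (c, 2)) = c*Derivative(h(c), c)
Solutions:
 h(c) = C1 + C2*erfi(c/2)


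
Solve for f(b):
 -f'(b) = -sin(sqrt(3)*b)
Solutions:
 f(b) = C1 - sqrt(3)*cos(sqrt(3)*b)/3


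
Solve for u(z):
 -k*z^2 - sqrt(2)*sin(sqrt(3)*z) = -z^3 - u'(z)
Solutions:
 u(z) = C1 + k*z^3/3 - z^4/4 - sqrt(6)*cos(sqrt(3)*z)/3


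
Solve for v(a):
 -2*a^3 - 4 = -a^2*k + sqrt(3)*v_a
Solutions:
 v(a) = C1 - sqrt(3)*a^4/6 + sqrt(3)*a^3*k/9 - 4*sqrt(3)*a/3


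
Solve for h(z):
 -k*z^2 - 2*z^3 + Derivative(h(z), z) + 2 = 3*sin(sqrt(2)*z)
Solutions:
 h(z) = C1 + k*z^3/3 + z^4/2 - 2*z - 3*sqrt(2)*cos(sqrt(2)*z)/2


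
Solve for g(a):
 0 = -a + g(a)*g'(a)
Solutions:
 g(a) = -sqrt(C1 + a^2)
 g(a) = sqrt(C1 + a^2)


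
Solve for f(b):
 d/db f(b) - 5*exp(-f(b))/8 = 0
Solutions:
 f(b) = log(C1 + 5*b/8)


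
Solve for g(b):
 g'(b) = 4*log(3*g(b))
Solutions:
 -Integral(1/(log(_y) + log(3)), (_y, g(b)))/4 = C1 - b


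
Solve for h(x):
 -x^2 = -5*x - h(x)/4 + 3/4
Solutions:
 h(x) = 4*x^2 - 20*x + 3


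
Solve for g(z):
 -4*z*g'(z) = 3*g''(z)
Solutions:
 g(z) = C1 + C2*erf(sqrt(6)*z/3)


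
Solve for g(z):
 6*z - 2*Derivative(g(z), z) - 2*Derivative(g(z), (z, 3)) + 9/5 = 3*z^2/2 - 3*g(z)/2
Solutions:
 g(z) = C1*exp(3^(1/3)*z*(-(27 + sqrt(921))^(1/3) + 4*3^(1/3)/(27 + sqrt(921))^(1/3))/12)*sin(3^(1/6)*z*((27 + sqrt(921))^(-1/3) + 3^(2/3)*(27 + sqrt(921))^(1/3)/12)) + C2*exp(3^(1/3)*z*(-(27 + sqrt(921))^(1/3) + 4*3^(1/3)/(27 + sqrt(921))^(1/3))/12)*cos(3^(1/6)*z*((27 + sqrt(921))^(-1/3) + 3^(2/3)*(27 + sqrt(921))^(1/3)/12)) + C3*exp(-3^(1/3)*z*(-(27 + sqrt(921))^(1/3) + 4*3^(1/3)/(27 + sqrt(921))^(1/3))/6) + z^2 - 4*z/3 - 134/45


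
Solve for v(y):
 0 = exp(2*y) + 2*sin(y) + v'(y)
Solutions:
 v(y) = C1 - exp(2*y)/2 + 2*cos(y)


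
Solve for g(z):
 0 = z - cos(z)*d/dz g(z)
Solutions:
 g(z) = C1 + Integral(z/cos(z), z)


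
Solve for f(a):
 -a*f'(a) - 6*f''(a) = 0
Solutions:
 f(a) = C1 + C2*erf(sqrt(3)*a/6)


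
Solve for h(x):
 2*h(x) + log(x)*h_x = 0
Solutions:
 h(x) = C1*exp(-2*li(x))


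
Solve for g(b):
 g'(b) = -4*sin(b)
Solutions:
 g(b) = C1 + 4*cos(b)


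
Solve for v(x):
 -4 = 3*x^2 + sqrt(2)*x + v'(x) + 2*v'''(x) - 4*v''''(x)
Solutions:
 v(x) = C1 + C2*exp(x*(-(3*sqrt(87) + 28)^(1/3) - 1/(3*sqrt(87) + 28)^(1/3) + 2)/12)*sin(sqrt(3)*x*(-(3*sqrt(87) + 28)^(1/3) + (3*sqrt(87) + 28)^(-1/3))/12) + C3*exp(x*(-(3*sqrt(87) + 28)^(1/3) - 1/(3*sqrt(87) + 28)^(1/3) + 2)/12)*cos(sqrt(3)*x*(-(3*sqrt(87) + 28)^(1/3) + (3*sqrt(87) + 28)^(-1/3))/12) + C4*exp(x*((3*sqrt(87) + 28)^(-1/3) + 1 + (3*sqrt(87) + 28)^(1/3))/6) - x^3 - sqrt(2)*x^2/2 + 8*x


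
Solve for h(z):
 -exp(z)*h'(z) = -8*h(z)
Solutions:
 h(z) = C1*exp(-8*exp(-z))


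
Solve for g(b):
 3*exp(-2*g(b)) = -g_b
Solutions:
 g(b) = log(-sqrt(C1 - 6*b))
 g(b) = log(C1 - 6*b)/2


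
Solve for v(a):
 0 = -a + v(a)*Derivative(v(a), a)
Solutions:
 v(a) = -sqrt(C1 + a^2)
 v(a) = sqrt(C1 + a^2)


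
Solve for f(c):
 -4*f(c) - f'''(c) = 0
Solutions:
 f(c) = C3*exp(-2^(2/3)*c) + (C1*sin(2^(2/3)*sqrt(3)*c/2) + C2*cos(2^(2/3)*sqrt(3)*c/2))*exp(2^(2/3)*c/2)


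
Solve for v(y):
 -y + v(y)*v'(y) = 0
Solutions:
 v(y) = -sqrt(C1 + y^2)
 v(y) = sqrt(C1 + y^2)


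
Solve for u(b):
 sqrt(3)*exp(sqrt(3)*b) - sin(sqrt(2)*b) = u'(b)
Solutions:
 u(b) = C1 + exp(sqrt(3)*b) + sqrt(2)*cos(sqrt(2)*b)/2


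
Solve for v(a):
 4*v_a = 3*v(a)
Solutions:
 v(a) = C1*exp(3*a/4)


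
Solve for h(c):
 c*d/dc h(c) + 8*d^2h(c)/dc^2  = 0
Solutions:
 h(c) = C1 + C2*erf(c/4)


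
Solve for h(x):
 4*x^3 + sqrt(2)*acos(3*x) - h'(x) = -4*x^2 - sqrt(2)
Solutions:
 h(x) = C1 + x^4 + 4*x^3/3 + sqrt(2)*x + sqrt(2)*(x*acos(3*x) - sqrt(1 - 9*x^2)/3)


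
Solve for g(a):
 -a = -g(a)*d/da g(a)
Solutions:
 g(a) = -sqrt(C1 + a^2)
 g(a) = sqrt(C1 + a^2)


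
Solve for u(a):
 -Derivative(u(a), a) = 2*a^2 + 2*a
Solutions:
 u(a) = C1 - 2*a^3/3 - a^2


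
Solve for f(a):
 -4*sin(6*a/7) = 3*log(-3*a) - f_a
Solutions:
 f(a) = C1 + 3*a*log(-a) - 3*a + 3*a*log(3) - 14*cos(6*a/7)/3


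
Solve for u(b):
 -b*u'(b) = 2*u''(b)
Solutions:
 u(b) = C1 + C2*erf(b/2)


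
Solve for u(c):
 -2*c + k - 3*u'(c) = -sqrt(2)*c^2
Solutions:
 u(c) = C1 + sqrt(2)*c^3/9 - c^2/3 + c*k/3


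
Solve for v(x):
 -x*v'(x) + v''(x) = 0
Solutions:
 v(x) = C1 + C2*erfi(sqrt(2)*x/2)


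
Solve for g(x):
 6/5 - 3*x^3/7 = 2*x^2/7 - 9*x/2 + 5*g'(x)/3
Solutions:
 g(x) = C1 - 9*x^4/140 - 2*x^3/35 + 27*x^2/20 + 18*x/25


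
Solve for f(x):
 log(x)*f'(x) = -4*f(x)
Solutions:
 f(x) = C1*exp(-4*li(x))


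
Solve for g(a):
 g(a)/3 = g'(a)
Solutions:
 g(a) = C1*exp(a/3)


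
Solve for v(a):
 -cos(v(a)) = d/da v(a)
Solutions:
 v(a) = pi - asin((C1 + exp(2*a))/(C1 - exp(2*a)))
 v(a) = asin((C1 + exp(2*a))/(C1 - exp(2*a)))


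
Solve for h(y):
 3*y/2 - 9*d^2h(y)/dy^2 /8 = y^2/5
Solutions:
 h(y) = C1 + C2*y - 2*y^4/135 + 2*y^3/9


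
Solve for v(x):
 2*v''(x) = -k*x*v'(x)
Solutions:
 v(x) = Piecewise((-sqrt(pi)*C1*erf(sqrt(k)*x/2)/sqrt(k) - C2, (k > 0) | (k < 0)), (-C1*x - C2, True))


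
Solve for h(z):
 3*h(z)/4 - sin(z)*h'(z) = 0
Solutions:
 h(z) = C1*(cos(z) - 1)^(3/8)/(cos(z) + 1)^(3/8)


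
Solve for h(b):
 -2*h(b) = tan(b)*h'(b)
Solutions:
 h(b) = C1/sin(b)^2


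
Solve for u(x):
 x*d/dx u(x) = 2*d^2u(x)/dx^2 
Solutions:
 u(x) = C1 + C2*erfi(x/2)


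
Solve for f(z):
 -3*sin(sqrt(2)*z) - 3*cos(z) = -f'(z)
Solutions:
 f(z) = C1 + 3*sin(z) - 3*sqrt(2)*cos(sqrt(2)*z)/2


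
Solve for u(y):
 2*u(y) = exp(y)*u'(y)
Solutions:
 u(y) = C1*exp(-2*exp(-y))


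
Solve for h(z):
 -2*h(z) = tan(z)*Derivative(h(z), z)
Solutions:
 h(z) = C1/sin(z)^2


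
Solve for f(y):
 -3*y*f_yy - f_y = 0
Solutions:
 f(y) = C1 + C2*y^(2/3)


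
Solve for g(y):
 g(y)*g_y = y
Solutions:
 g(y) = -sqrt(C1 + y^2)
 g(y) = sqrt(C1 + y^2)


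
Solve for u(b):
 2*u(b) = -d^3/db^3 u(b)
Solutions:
 u(b) = C3*exp(-2^(1/3)*b) + (C1*sin(2^(1/3)*sqrt(3)*b/2) + C2*cos(2^(1/3)*sqrt(3)*b/2))*exp(2^(1/3)*b/2)


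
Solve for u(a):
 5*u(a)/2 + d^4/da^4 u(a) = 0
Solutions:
 u(a) = (C1*sin(10^(1/4)*a/2) + C2*cos(10^(1/4)*a/2))*exp(-10^(1/4)*a/2) + (C3*sin(10^(1/4)*a/2) + C4*cos(10^(1/4)*a/2))*exp(10^(1/4)*a/2)


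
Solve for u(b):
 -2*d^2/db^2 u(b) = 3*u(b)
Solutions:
 u(b) = C1*sin(sqrt(6)*b/2) + C2*cos(sqrt(6)*b/2)


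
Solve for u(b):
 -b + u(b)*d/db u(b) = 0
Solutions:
 u(b) = -sqrt(C1 + b^2)
 u(b) = sqrt(C1 + b^2)


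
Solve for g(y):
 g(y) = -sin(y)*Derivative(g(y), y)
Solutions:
 g(y) = C1*sqrt(cos(y) + 1)/sqrt(cos(y) - 1)


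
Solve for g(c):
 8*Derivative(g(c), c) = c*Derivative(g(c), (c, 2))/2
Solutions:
 g(c) = C1 + C2*c^17


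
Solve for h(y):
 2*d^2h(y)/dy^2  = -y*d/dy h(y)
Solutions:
 h(y) = C1 + C2*erf(y/2)


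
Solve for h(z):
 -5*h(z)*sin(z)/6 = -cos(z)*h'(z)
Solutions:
 h(z) = C1/cos(z)^(5/6)


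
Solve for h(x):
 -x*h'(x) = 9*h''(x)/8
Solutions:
 h(x) = C1 + C2*erf(2*x/3)


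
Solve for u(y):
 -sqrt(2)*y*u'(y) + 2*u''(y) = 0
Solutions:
 u(y) = C1 + C2*erfi(2^(1/4)*y/2)


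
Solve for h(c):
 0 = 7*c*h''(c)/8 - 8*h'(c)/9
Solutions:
 h(c) = C1 + C2*c^(127/63)


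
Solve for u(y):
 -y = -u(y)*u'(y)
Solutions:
 u(y) = -sqrt(C1 + y^2)
 u(y) = sqrt(C1 + y^2)


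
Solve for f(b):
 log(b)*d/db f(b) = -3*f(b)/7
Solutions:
 f(b) = C1*exp(-3*li(b)/7)


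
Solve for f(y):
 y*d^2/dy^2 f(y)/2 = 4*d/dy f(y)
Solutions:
 f(y) = C1 + C2*y^9


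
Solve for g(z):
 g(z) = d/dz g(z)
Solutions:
 g(z) = C1*exp(z)


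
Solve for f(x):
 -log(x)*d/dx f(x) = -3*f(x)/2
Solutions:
 f(x) = C1*exp(3*li(x)/2)


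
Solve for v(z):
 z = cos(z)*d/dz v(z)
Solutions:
 v(z) = C1 + Integral(z/cos(z), z)


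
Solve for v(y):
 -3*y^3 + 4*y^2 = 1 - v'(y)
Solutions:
 v(y) = C1 + 3*y^4/4 - 4*y^3/3 + y


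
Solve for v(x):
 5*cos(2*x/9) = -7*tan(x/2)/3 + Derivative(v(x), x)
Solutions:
 v(x) = C1 - 14*log(cos(x/2))/3 + 45*sin(2*x/9)/2


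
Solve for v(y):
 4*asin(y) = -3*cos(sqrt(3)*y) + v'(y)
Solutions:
 v(y) = C1 + 4*y*asin(y) + 4*sqrt(1 - y^2) + sqrt(3)*sin(sqrt(3)*y)


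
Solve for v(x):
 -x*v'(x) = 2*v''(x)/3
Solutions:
 v(x) = C1 + C2*erf(sqrt(3)*x/2)


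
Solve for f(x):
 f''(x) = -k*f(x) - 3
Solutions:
 f(x) = C1*exp(-x*sqrt(-k)) + C2*exp(x*sqrt(-k)) - 3/k


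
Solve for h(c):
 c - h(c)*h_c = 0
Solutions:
 h(c) = -sqrt(C1 + c^2)
 h(c) = sqrt(C1 + c^2)


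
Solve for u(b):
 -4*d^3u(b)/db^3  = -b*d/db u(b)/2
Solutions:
 u(b) = C1 + Integral(C2*airyai(b/2) + C3*airybi(b/2), b)


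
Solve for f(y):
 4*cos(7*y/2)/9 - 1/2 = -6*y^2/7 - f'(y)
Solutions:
 f(y) = C1 - 2*y^3/7 + y/2 - 8*sin(7*y/2)/63


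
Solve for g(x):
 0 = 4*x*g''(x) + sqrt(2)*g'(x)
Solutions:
 g(x) = C1 + C2*x^(1 - sqrt(2)/4)


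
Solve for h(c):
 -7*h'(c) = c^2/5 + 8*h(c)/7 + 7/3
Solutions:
 h(c) = C1*exp(-8*c/49) - 7*c^2/40 + 343*c/160 - 58261/3840


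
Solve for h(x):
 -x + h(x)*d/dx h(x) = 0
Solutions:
 h(x) = -sqrt(C1 + x^2)
 h(x) = sqrt(C1 + x^2)


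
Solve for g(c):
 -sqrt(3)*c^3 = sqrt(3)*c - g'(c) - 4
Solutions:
 g(c) = C1 + sqrt(3)*c^4/4 + sqrt(3)*c^2/2 - 4*c


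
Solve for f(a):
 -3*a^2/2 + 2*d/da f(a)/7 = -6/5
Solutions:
 f(a) = C1 + 7*a^3/4 - 21*a/5


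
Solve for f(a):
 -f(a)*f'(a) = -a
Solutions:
 f(a) = -sqrt(C1 + a^2)
 f(a) = sqrt(C1 + a^2)


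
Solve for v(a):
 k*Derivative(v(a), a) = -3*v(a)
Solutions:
 v(a) = C1*exp(-3*a/k)


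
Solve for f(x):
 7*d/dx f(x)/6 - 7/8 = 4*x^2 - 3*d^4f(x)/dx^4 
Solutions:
 f(x) = C1 + C4*exp(-84^(1/3)*x/6) + 8*x^3/7 + 3*x/4 + (C2*sin(28^(1/3)*3^(5/6)*x/12) + C3*cos(28^(1/3)*3^(5/6)*x/12))*exp(84^(1/3)*x/12)


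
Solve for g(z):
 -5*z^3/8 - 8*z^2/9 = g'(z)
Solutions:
 g(z) = C1 - 5*z^4/32 - 8*z^3/27


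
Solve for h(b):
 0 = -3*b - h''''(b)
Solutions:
 h(b) = C1 + C2*b + C3*b^2 + C4*b^3 - b^5/40


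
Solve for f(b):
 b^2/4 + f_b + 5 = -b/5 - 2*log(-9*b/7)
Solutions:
 f(b) = C1 - b^3/12 - b^2/10 - 2*b*log(-b) + b*(-4*log(3) - 3 + 2*log(7))
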